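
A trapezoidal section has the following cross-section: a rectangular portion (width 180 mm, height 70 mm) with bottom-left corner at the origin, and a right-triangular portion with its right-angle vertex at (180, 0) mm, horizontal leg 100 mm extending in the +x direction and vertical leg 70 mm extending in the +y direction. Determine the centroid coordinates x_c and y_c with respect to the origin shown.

x_c = 116.81 mm, y_c = 32.46 mm

rectangular portion: A = 180 × 70 = 12600.00, centroid at (90.00, 35.00).
triangular portion: A = ½·100·70 = 3500.00, centroid at (213.33, 23.33).
ΣA = 16100.00 mm²
ΣAx_c = (12600.00)(90.00) + (3500.00)(213.33) = 1880666.67 mm³
ΣAy_c = (12600.00)(35.00) + (3500.00)(23.33) = 522666.67 mm³
x_c = 1880666.67 / 16100.00 = 116.81 mm
y_c = 522666.67 / 16100.00 = 32.46 mm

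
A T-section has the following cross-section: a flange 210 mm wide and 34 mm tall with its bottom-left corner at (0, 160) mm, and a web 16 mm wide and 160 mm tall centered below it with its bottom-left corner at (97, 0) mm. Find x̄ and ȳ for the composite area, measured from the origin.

x̄ = 105.00 mm, ȳ = 151.40 mm

web: A = 16 × 160 = 2560.00, centroid at (105.00, 80.00).
flange: A = 210 × 34 = 7140.00, centroid at (105.00, 177.00).
ΣA = 9700.00 mm²
ΣAx̄ = (2560.00)(105.00) + (7140.00)(105.00) = 1018500.00 mm³
ΣAȳ = (2560.00)(80.00) + (7140.00)(177.00) = 1468580.00 mm³
x̄ = 1018500.00 / 9700.00 = 105.00 mm
ȳ = 1468580.00 / 9700.00 = 151.40 mm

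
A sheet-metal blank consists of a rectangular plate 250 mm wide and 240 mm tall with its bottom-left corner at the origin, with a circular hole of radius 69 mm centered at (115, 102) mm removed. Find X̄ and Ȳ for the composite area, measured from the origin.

X̄ = 128.32 mm, Ȳ = 125.98 mm

plate: A = 250 × 240 = 60000.00, centroid at (125.00, 120.00).
hole: A = −π·69² = -14957.12, centroid at (115.00, 102.00).
ΣA = 45042.88 mm²
ΣAX̄ = (60000.00)(125.00) + (-14957.12)(115.00) = 5779930.90 mm³
ΣAȲ = (60000.00)(120.00) + (-14957.12)(102.00) = 5674373.49 mm³
X̄ = 5779930.90 / 45042.88 = 128.32 mm
Ȳ = 5674373.49 / 45042.88 = 125.98 mm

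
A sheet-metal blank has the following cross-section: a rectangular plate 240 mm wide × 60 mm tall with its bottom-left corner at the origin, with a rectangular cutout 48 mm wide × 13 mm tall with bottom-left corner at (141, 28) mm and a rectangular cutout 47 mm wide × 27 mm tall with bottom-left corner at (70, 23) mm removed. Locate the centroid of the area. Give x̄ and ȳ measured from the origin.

x̄ = 120.44 mm, ȳ = 29.12 mm

Part | A | x̄ᵢ | ȳᵢ | A·x̄ᵢ | A·ȳᵢ
plate | 14400.00 | 120.00 | 30.00 | 1728000.00 | 432000.00
hole 1 | -624.00 | 165.00 | 34.50 | -102960.00 | -21528.00
hole 2 | -1269.00 | 93.50 | 36.50 | -118651.50 | -46318.50
Σ | 12507.00 |  |  | 1506388.50 | 364153.50
x̄ = 1506388.50 / 12507.00 = 120.44 mm
ȳ = 364153.50 / 12507.00 = 29.12 mm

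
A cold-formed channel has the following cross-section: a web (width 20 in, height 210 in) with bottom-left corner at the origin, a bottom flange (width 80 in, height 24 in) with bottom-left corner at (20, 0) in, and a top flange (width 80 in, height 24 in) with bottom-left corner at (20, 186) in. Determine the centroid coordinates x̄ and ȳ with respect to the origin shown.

Part | A | x̄ᵢ | ȳᵢ | A·x̄ᵢ | A·ȳᵢ
web | 4200.00 | 10.00 | 105.00 | 42000.00 | 441000.00
bottom flange | 1920.00 | 60.00 | 12.00 | 115200.00 | 23040.00
top flange | 1920.00 | 60.00 | 198.00 | 115200.00 | 380160.00
Σ | 8040.00 |  |  | 272400.00 | 844200.00
x̄ = 272400.00 / 8040.00 = 33.88 in
ȳ = 844200.00 / 8040.00 = 105.00 in

x̄ = 33.88 in, ȳ = 105.00 in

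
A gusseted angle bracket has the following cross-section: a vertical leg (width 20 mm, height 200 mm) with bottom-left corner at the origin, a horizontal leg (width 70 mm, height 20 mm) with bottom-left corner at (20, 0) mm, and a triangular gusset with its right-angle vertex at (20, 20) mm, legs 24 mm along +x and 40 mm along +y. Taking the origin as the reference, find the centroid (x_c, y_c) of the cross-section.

x_c = 22.18 mm, y_c = 73.13 mm

vertical leg: A = 20 × 200 = 4000.00, centroid at (10.00, 100.00).
horizontal leg: A = 70 × 20 = 1400.00, centroid at (55.00, 10.00).
gusset: A = ½·24·40 = 480.00, centroid at (28.00, 33.33).
ΣA = 5880.00 mm²
ΣAx_c = (4000.00)(10.00) + (1400.00)(55.00) + (480.00)(28.00) = 130440.00 mm³
ΣAy_c = (4000.00)(100.00) + (1400.00)(10.00) + (480.00)(33.33) = 430000.00 mm³
x_c = 130440.00 / 5880.00 = 22.18 mm
y_c = 430000.00 / 5880.00 = 73.13 mm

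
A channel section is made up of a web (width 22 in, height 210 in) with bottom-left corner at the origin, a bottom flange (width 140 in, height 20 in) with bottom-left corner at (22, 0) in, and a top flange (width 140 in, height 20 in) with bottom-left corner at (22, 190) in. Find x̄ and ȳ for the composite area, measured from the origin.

x̄ = 55.38 in, ȳ = 105.00 in

Part | A | x̄ᵢ | ȳᵢ | A·x̄ᵢ | A·ȳᵢ
web | 4620.00 | 11.00 | 105.00 | 50820.00 | 485100.00
bottom flange | 2800.00 | 92.00 | 10.00 | 257600.00 | 28000.00
top flange | 2800.00 | 92.00 | 200.00 | 257600.00 | 560000.00
Σ | 10220.00 |  |  | 566020.00 | 1073100.00
x̄ = 566020.00 / 10220.00 = 55.38 in
ȳ = 1073100.00 / 10220.00 = 105.00 in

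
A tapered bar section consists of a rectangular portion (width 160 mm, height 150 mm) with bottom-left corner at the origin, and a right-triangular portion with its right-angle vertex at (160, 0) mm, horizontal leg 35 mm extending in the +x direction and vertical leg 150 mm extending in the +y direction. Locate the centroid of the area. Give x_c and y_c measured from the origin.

rectangular portion: A = 160 × 150 = 24000.00, centroid at (80.00, 75.00).
triangular portion: A = ½·35·150 = 2625.00, centroid at (171.67, 50.00).
ΣA = 26625.00 mm²
ΣAx_c = (24000.00)(80.00) + (2625.00)(171.67) = 2370625.00 mm³
ΣAy_c = (24000.00)(75.00) + (2625.00)(50.00) = 1931250.00 mm³
x_c = 2370625.00 / 26625.00 = 89.04 mm
y_c = 1931250.00 / 26625.00 = 72.54 mm

x_c = 89.04 mm, y_c = 72.54 mm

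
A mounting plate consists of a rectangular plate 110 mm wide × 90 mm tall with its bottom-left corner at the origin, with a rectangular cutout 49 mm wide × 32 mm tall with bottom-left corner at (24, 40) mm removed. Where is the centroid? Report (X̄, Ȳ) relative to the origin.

plate: A = 110 × 90 = 9900.00, centroid at (55.00, 45.00).
hole: A = −(49 × 32) = -1568.00, centroid at (48.50, 56.00).
ΣA = 8332.00 mm², ΣAX̄ = 468452.00 mm³, ΣAȲ = 357692.00 mm³.
X̄ = 468452.00/8332.00 = 56.22 mm; Ȳ = 357692.00/8332.00 = 42.93 mm.

X̄ = 56.22 mm, Ȳ = 42.93 mm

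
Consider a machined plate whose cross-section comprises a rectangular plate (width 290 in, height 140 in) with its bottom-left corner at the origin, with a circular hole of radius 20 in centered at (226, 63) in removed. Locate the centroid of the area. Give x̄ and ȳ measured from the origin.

x̄ = 142.41 in, ȳ = 70.22 in

plate: A = 290 × 140 = 40600.00, centroid at (145.00, 70.00).
hole: A = −π·20² = -1256.64, centroid at (226.00, 63.00).
ΣA = 39343.36 in², ΣAx̄ = 5603000.02 in³, ΣAȳ = 2762831.87 in³.
x̄ = 5603000.02/39343.36 = 142.41 in; ȳ = 2762831.87/39343.36 = 70.22 in.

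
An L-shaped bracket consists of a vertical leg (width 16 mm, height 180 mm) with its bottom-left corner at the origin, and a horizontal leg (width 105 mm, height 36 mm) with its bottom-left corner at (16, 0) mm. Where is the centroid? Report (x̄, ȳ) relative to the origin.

Part | A | x̄ᵢ | ȳᵢ | A·x̄ᵢ | A·ȳᵢ
vertical leg | 2880.00 | 8.00 | 90.00 | 23040.00 | 259200.00
horizontal leg | 3780.00 | 68.50 | 18.00 | 258930.00 | 68040.00
Σ | 6660.00 |  |  | 281970.00 | 327240.00
x̄ = 281970.00 / 6660.00 = 42.34 mm
ȳ = 327240.00 / 6660.00 = 49.14 mm

x̄ = 42.34 mm, ȳ = 49.14 mm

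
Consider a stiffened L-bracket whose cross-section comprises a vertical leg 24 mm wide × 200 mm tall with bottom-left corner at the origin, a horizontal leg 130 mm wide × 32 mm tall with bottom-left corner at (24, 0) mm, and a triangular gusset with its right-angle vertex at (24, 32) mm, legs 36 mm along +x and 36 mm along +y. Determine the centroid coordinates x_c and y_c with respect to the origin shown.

x_c = 46.96 mm, y_c = 59.85 mm

Part | A | x̄ᵢ | ȳᵢ | A·x̄ᵢ | A·ȳᵢ
vertical leg | 4800.00 | 12.00 | 100.00 | 57600.00 | 480000.00
horizontal leg | 4160.00 | 89.00 | 16.00 | 370240.00 | 66560.00
gusset | 648.00 | 36.00 | 44.00 | 23328.00 | 28512.00
Σ | 9608.00 |  |  | 451168.00 | 575072.00
x_c = 451168.00 / 9608.00 = 46.96 mm
y_c = 575072.00 / 9608.00 = 59.85 mm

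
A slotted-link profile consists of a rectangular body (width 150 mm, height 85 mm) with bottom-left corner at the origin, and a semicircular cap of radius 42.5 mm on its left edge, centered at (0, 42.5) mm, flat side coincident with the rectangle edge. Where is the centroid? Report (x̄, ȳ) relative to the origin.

x̄ = 58.06 mm, ȳ = 42.50 mm

rectangular body: A = 150 × 85 = 12750.00, centroid at (75.00, 42.50).
semicircular end: A = ½π·42.5² = 2837.25, centroid at (-18.04, 42.50).
ΣA = 15587.25 mm², ΣAx̄ = 905072.92 mm³, ΣAȳ = 662458.16 mm³.
x̄ = 905072.92/15587.25 = 58.06 mm; ȳ = 662458.16/15587.25 = 42.50 mm.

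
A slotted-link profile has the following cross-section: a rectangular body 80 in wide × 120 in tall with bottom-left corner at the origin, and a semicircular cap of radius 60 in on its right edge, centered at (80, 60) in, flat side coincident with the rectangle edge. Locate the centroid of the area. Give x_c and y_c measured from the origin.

x_c = 64.27 in, y_c = 60.00 in

rectangular body: A = 80 × 120 = 9600.00, centroid at (40.00, 60.00).
semicircular end: A = ½π·60² = 5654.87, centroid at (105.46, 60.00).
ΣA = 15254.87 in²
ΣAx_c = (9600.00)(40.00) + (5654.87)(105.46) = 980389.34 in³
ΣAy_c = (9600.00)(60.00) + (5654.87)(60.00) = 915292.01 in³
x_c = 980389.34 / 15254.87 = 64.27 in
y_c = 915292.01 / 15254.87 = 60.00 in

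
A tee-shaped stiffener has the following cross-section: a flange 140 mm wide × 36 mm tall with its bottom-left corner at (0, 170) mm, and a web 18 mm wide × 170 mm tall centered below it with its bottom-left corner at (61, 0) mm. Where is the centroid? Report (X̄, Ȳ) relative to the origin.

X̄ = 70.00 mm, Ȳ = 149.09 mm

web: A = 18 × 170 = 3060.00, centroid at (70.00, 85.00).
flange: A = 140 × 36 = 5040.00, centroid at (70.00, 188.00).
ΣA = 8100.00 mm², ΣAX̄ = 567000.00 mm³, ΣAȲ = 1207620.00 mm³.
X̄ = 567000.00/8100.00 = 70.00 mm; Ȳ = 1207620.00/8100.00 = 149.09 mm.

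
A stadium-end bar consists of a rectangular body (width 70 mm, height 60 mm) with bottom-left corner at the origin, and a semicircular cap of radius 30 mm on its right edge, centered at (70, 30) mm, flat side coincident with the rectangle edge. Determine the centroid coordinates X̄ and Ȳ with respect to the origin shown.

rectangular body: A = 70 × 60 = 4200.00, centroid at (35.00, 30.00).
semicircular end: A = ½π·30² = 1413.72, centroid at (82.73, 30.00).
ΣA = 5613.72 mm²
ΣAX̄ = (4200.00)(35.00) + (1413.72)(82.73) = 263960.17 mm³
ΣAȲ = (4200.00)(30.00) + (1413.72)(30.00) = 168411.50 mm³
X̄ = 263960.17 / 5613.72 = 47.02 mm
Ȳ = 168411.50 / 5613.72 = 30.00 mm

X̄ = 47.02 mm, Ȳ = 30.00 mm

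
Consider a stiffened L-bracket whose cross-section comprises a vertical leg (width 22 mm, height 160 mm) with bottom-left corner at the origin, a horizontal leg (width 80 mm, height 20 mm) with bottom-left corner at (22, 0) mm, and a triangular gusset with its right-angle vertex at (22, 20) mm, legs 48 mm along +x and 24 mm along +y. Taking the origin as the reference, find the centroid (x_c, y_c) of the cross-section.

vertical leg: A = 22 × 160 = 3520.00, centroid at (11.00, 80.00).
horizontal leg: A = 80 × 20 = 1600.00, centroid at (62.00, 10.00).
gusset: A = ½·48·24 = 576.00, centroid at (38.00, 28.00).
ΣA = 5696.00 mm²
ΣAx_c = (3520.00)(11.00) + (1600.00)(62.00) + (576.00)(38.00) = 159808.00 mm³
ΣAy_c = (3520.00)(80.00) + (1600.00)(10.00) + (576.00)(28.00) = 313728.00 mm³
x_c = 159808.00 / 5696.00 = 28.06 mm
y_c = 313728.00 / 5696.00 = 55.08 mm

x_c = 28.06 mm, y_c = 55.08 mm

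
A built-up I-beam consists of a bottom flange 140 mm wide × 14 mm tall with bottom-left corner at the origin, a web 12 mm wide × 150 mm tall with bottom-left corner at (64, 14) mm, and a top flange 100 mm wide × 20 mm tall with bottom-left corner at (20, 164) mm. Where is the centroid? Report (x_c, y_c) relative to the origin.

Part | A | x̄ᵢ | ȳᵢ | A·x̄ᵢ | A·ȳᵢ
bottom flange | 1960.00 | 70.00 | 7.00 | 137200.00 | 13720.00
web | 1800.00 | 70.00 | 89.00 | 126000.00 | 160200.00
top flange | 2000.00 | 70.00 | 174.00 | 140000.00 | 348000.00
Σ | 5760.00 |  |  | 403200.00 | 521920.00
x_c = 403200.00 / 5760.00 = 70.00 mm
y_c = 521920.00 / 5760.00 = 90.61 mm

x_c = 70.00 mm, y_c = 90.61 mm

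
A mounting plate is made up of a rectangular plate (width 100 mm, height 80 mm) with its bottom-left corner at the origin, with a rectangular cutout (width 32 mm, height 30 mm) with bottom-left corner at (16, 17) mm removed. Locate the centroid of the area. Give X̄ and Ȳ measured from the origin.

plate: A = 100 × 80 = 8000.00, centroid at (50.00, 40.00).
hole: A = −(32 × 30) = -960.00, centroid at (32.00, 32.00).
ΣA = 7040.00 mm², ΣAX̄ = 369280.00 mm³, ΣAȲ = 289280.00 mm³.
X̄ = 369280.00/7040.00 = 52.45 mm; Ȳ = 289280.00/7040.00 = 41.09 mm.

X̄ = 52.45 mm, Ȳ = 41.09 mm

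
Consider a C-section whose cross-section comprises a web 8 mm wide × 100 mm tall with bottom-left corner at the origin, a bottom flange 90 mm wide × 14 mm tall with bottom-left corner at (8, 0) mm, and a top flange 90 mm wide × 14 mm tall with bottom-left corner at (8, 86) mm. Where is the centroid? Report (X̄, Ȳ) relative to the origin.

X̄ = 41.19 mm, Ȳ = 50.00 mm

web: A = 8 × 100 = 800.00, centroid at (4.00, 50.00).
bottom flange: A = 90 × 14 = 1260.00, centroid at (53.00, 7.00).
top flange: A = 90 × 14 = 1260.00, centroid at (53.00, 93.00).
ΣA = 3320.00 mm², ΣAX̄ = 136760.00 mm³, ΣAȲ = 166000.00 mm³.
X̄ = 136760.00/3320.00 = 41.19 mm; Ȳ = 166000.00/3320.00 = 50.00 mm.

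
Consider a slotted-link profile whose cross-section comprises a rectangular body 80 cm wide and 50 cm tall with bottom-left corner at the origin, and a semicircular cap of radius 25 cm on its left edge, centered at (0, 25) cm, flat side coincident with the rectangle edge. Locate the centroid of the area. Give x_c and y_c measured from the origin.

rectangular body: A = 80 × 50 = 4000.00, centroid at (40.00, 25.00).
semicircular end: A = ½π·25² = 981.75, centroid at (-10.61, 25.00).
ΣA = 4981.75 cm², ΣAx_c = 149583.33 cm³, ΣAy_c = 124543.69 cm³.
x_c = 149583.33/4981.75 = 30.03 cm; y_c = 124543.69/4981.75 = 25.00 cm.

x_c = 30.03 cm, y_c = 25.00 cm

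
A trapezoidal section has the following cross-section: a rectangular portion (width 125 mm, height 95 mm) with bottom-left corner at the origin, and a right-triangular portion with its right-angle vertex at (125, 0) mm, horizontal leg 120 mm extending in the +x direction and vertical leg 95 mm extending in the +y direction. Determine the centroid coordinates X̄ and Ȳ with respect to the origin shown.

X̄ = 95.74 mm, Ȳ = 42.36 mm

Part | A | x̄ᵢ | ȳᵢ | A·x̄ᵢ | A·ȳᵢ
rectangular portion | 11875.00 | 62.50 | 47.50 | 742187.50 | 564062.50
triangular portion | 5700.00 | 165.00 | 31.67 | 940500.00 | 180500.00
Σ | 17575.00 |  |  | 1682687.50 | 744562.50
X̄ = 1682687.50 / 17575.00 = 95.74 mm
Ȳ = 744562.50 / 17575.00 = 42.36 mm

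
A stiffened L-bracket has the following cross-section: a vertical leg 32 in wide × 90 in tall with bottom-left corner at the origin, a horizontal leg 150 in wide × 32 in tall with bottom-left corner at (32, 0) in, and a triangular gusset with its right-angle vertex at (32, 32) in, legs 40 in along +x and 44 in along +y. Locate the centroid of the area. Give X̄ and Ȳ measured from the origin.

vertical leg: A = 32 × 90 = 2880.00, centroid at (16.00, 45.00).
horizontal leg: A = 150 × 32 = 4800.00, centroid at (107.00, 16.00).
gusset: A = ½·40·44 = 880.00, centroid at (45.33, 46.67).
ΣA = 8560.00 in²
ΣAX̄ = (2880.00)(16.00) + (4800.00)(107.00) + (880.00)(45.33) = 599573.33 in³
ΣAȲ = (2880.00)(45.00) + (4800.00)(16.00) + (880.00)(46.67) = 247466.67 in³
X̄ = 599573.33 / 8560.00 = 70.04 in
Ȳ = 247466.67 / 8560.00 = 28.91 in

X̄ = 70.04 in, Ȳ = 28.91 in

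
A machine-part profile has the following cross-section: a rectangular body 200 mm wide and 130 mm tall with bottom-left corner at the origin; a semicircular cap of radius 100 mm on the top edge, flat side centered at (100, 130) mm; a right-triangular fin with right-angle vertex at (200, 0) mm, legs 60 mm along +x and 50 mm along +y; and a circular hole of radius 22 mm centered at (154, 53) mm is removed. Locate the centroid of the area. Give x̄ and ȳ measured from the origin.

Part | A | x̄ᵢ | ȳᵢ | A·x̄ᵢ | A·ȳᵢ
rectangular body | 26000.00 | 100.00 | 65.00 | 2600000.00 | 1690000.00
semicircular top | 15707.96 | 100.00 | 172.44 | 1570796.33 | 2708701.89
triangular fin | 1500.00 | 220.00 | 16.67 | 330000.00 | 25000.00
hole | -1520.53 | 154.00 | 53.00 | -234161.75 | -80588.13
Σ | 41687.43 |  |  | 4266634.58 | 4343113.76
x̄ = 4266634.58 / 41687.43 = 102.35 mm
ȳ = 4343113.76 / 41687.43 = 104.18 mm

x̄ = 102.35 mm, ȳ = 104.18 mm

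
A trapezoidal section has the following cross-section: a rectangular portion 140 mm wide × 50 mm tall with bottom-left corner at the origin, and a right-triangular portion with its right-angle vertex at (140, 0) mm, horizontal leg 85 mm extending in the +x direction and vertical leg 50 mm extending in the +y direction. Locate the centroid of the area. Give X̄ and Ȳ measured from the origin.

rectangular portion: A = 140 × 50 = 7000.00, centroid at (70.00, 25.00).
triangular portion: A = ½·85·50 = 2125.00, centroid at (168.33, 16.67).
ΣA = 9125.00 mm²
ΣAX̄ = (7000.00)(70.00) + (2125.00)(168.33) = 847708.33 mm³
ΣAȲ = (7000.00)(25.00) + (2125.00)(16.67) = 210416.67 mm³
X̄ = 847708.33 / 9125.00 = 92.90 mm
Ȳ = 210416.67 / 9125.00 = 23.06 mm

X̄ = 92.90 mm, Ȳ = 23.06 mm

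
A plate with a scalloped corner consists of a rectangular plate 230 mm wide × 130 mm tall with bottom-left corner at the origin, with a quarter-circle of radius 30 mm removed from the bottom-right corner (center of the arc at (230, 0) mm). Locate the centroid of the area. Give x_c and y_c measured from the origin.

plate: A = 230 × 130 = 29900.00, centroid at (115.00, 65.00).
removed quarter-circle: A = −¼π·30² = -706.86, centroid at (217.27, 12.73).
ΣA = 29193.14 mm²
ΣAx_c = (29900.00)(115.00) + (-706.86)(217.27) = 3284922.58 mm³
ΣAy_c = (29900.00)(65.00) + (-706.86)(12.73) = 1934500.00 mm³
x_c = 3284922.58 / 29193.14 = 112.52 mm
y_c = 1934500.00 / 29193.14 = 66.27 mm

x_c = 112.52 mm, y_c = 66.27 mm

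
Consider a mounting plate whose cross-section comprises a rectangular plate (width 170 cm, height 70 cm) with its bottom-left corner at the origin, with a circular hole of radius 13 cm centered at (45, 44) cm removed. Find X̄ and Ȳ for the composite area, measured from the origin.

X̄ = 86.87 cm, Ȳ = 34.58 cm

plate: A = 170 × 70 = 11900.00, centroid at (85.00, 35.00).
hole: A = −π·13² = -530.93, centroid at (45.00, 44.00).
ΣA = 11369.07 cm², ΣAX̄ = 987608.19 cm³, ΣAȲ = 393139.12 cm³.
X̄ = 987608.19/11369.07 = 86.87 cm; Ȳ = 393139.12/11369.07 = 34.58 cm.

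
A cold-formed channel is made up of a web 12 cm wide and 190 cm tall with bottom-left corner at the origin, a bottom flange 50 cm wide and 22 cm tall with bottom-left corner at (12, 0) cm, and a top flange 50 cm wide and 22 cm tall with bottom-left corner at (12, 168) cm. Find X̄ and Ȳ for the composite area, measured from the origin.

web: A = 12 × 190 = 2280.00, centroid at (6.00, 95.00).
bottom flange: A = 50 × 22 = 1100.00, centroid at (37.00, 11.00).
top flange: A = 50 × 22 = 1100.00, centroid at (37.00, 179.00).
ΣA = 4480.00 cm², ΣAX̄ = 95080.00 cm³, ΣAȲ = 425600.00 cm³.
X̄ = 95080.00/4480.00 = 21.22 cm; Ȳ = 425600.00/4480.00 = 95.00 cm.

X̄ = 21.22 cm, Ȳ = 95.00 cm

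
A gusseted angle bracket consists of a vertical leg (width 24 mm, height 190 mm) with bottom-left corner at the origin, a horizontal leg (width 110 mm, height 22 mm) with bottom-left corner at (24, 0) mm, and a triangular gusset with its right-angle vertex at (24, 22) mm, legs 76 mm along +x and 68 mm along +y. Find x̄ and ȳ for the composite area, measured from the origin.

x̄ = 39.04 mm, ȳ = 60.15 mm

vertical leg: A = 24 × 190 = 4560.00, centroid at (12.00, 95.00).
horizontal leg: A = 110 × 22 = 2420.00, centroid at (79.00, 11.00).
gusset: A = ½·76·68 = 2584.00, centroid at (49.33, 44.67).
ΣA = 9564.00 mm²
ΣAx̄ = (4560.00)(12.00) + (2420.00)(79.00) + (2584.00)(49.33) = 373377.33 mm³
ΣAȳ = (4560.00)(95.00) + (2420.00)(11.00) + (2584.00)(44.67) = 575238.67 mm³
x̄ = 373377.33 / 9564.00 = 39.04 mm
ȳ = 575238.67 / 9564.00 = 60.15 mm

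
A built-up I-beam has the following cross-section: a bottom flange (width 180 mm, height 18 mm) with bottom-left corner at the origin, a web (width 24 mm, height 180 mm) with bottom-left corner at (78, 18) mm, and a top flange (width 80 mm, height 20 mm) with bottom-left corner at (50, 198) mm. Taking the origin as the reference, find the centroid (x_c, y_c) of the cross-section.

Part | A | x̄ᵢ | ȳᵢ | A·x̄ᵢ | A·ȳᵢ
bottom flange | 3240.00 | 90.00 | 9.00 | 291600.00 | 29160.00
web | 4320.00 | 90.00 | 108.00 | 388800.00 | 466560.00
top flange | 1600.00 | 90.00 | 208.00 | 144000.00 | 332800.00
Σ | 9160.00 |  |  | 824400.00 | 828520.00
x_c = 824400.00 / 9160.00 = 90.00 mm
y_c = 828520.00 / 9160.00 = 90.45 mm

x_c = 90.00 mm, y_c = 90.45 mm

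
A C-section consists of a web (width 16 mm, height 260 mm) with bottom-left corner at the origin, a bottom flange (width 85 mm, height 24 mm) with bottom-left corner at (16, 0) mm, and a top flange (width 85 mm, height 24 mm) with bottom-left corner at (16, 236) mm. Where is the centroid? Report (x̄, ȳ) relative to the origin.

x̄ = 33.00 mm, ȳ = 130.00 mm

web: A = 16 × 260 = 4160.00, centroid at (8.00, 130.00).
bottom flange: A = 85 × 24 = 2040.00, centroid at (58.50, 12.00).
top flange: A = 85 × 24 = 2040.00, centroid at (58.50, 248.00).
ΣA = 8240.00 mm²
ΣAx̄ = (4160.00)(8.00) + (2040.00)(58.50) + (2040.00)(58.50) = 271960.00 mm³
ΣAȳ = (4160.00)(130.00) + (2040.00)(12.00) + (2040.00)(248.00) = 1071200.00 mm³
x̄ = 271960.00 / 8240.00 = 33.00 mm
ȳ = 1071200.00 / 8240.00 = 130.00 mm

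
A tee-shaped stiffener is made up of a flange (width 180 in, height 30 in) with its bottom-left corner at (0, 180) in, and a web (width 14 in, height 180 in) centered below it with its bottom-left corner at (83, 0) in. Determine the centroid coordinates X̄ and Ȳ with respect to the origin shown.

Part | A | x̄ᵢ | ȳᵢ | A·x̄ᵢ | A·ȳᵢ
web | 2520.00 | 90.00 | 90.00 | 226800.00 | 226800.00
flange | 5400.00 | 90.00 | 195.00 | 486000.00 | 1053000.00
Σ | 7920.00 |  |  | 712800.00 | 1279800.00
X̄ = 712800.00 / 7920.00 = 90.00 in
Ȳ = 1279800.00 / 7920.00 = 161.59 in

X̄ = 90.00 in, Ȳ = 161.59 in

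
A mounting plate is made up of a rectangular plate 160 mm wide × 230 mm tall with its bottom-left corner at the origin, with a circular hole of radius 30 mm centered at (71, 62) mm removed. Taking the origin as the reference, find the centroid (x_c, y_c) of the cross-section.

x_c = 80.75 mm, y_c = 119.41 mm

plate: A = 160 × 230 = 36800.00, centroid at (80.00, 115.00).
hole: A = −π·30² = -2827.43, centroid at (71.00, 62.00).
ΣA = 33972.57 mm², ΣAx_c = 2743252.23 mm³, ΣAy_c = 4056699.13 mm³.
x_c = 2743252.23/33972.57 = 80.75 mm; y_c = 4056699.13/33972.57 = 119.41 mm.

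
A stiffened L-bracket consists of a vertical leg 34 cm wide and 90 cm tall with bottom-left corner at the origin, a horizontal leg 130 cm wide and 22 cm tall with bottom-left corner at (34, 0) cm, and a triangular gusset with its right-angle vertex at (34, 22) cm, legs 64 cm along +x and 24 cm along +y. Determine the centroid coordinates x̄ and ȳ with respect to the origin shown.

x̄ = 56.47 cm, ȳ = 28.74 cm

Part | A | x̄ᵢ | ȳᵢ | A·x̄ᵢ | A·ȳᵢ
vertical leg | 3060.00 | 17.00 | 45.00 | 52020.00 | 137700.00
horizontal leg | 2860.00 | 99.00 | 11.00 | 283140.00 | 31460.00
gusset | 768.00 | 55.33 | 30.00 | 42496.00 | 23040.00
Σ | 6688.00 |  |  | 377656.00 | 192200.00
x̄ = 377656.00 / 6688.00 = 56.47 cm
ȳ = 192200.00 / 6688.00 = 28.74 cm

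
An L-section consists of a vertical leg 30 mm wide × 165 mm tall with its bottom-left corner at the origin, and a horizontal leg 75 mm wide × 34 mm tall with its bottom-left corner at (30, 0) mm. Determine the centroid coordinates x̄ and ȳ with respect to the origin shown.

x̄ = 32.85 mm, ȳ = 60.23 mm

vertical leg: A = 30 × 165 = 4950.00, centroid at (15.00, 82.50).
horizontal leg: A = 75 × 34 = 2550.00, centroid at (67.50, 17.00).
ΣA = 7500.00 mm², ΣAx̄ = 246375.00 mm³, ΣAȳ = 451725.00 mm³.
x̄ = 246375.00/7500.00 = 32.85 mm; ȳ = 451725.00/7500.00 = 60.23 mm.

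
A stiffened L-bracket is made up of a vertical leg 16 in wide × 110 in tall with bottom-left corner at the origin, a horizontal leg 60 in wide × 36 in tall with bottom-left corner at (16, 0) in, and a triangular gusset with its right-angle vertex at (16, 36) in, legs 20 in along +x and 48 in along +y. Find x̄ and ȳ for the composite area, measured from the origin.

x̄ = 28.25 in, ȳ = 36.51 in

Part | A | x̄ᵢ | ȳᵢ | A·x̄ᵢ | A·ȳᵢ
vertical leg | 1760.00 | 8.00 | 55.00 | 14080.00 | 96800.00
horizontal leg | 2160.00 | 46.00 | 18.00 | 99360.00 | 38880.00
gusset | 480.00 | 22.67 | 52.00 | 10880.00 | 24960.00
Σ | 4400.00 |  |  | 124320.00 | 160640.00
x̄ = 124320.00 / 4400.00 = 28.25 in
ȳ = 160640.00 / 4400.00 = 36.51 in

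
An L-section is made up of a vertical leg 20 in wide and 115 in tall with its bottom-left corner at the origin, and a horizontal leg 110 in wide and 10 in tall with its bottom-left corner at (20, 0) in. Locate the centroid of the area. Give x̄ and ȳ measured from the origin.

x̄ = 31.03 in, ȳ = 40.51 in

vertical leg: A = 20 × 115 = 2300.00, centroid at (10.00, 57.50).
horizontal leg: A = 110 × 10 = 1100.00, centroid at (75.00, 5.00).
ΣA = 3400.00 in²
ΣAx̄ = (2300.00)(10.00) + (1100.00)(75.00) = 105500.00 in³
ΣAȳ = (2300.00)(57.50) + (1100.00)(5.00) = 137750.00 in³
x̄ = 105500.00 / 3400.00 = 31.03 in
ȳ = 137750.00 / 3400.00 = 40.51 in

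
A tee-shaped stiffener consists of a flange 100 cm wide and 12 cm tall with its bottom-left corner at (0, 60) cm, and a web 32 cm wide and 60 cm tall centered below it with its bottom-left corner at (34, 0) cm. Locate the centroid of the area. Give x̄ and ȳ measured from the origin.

web: A = 32 × 60 = 1920.00, centroid at (50.00, 30.00).
flange: A = 100 × 12 = 1200.00, centroid at (50.00, 66.00).
ΣA = 3120.00 cm², ΣAx̄ = 156000.00 cm³, ΣAȳ = 136800.00 cm³.
x̄ = 156000.00/3120.00 = 50.00 cm; ȳ = 136800.00/3120.00 = 43.85 cm.

x̄ = 50.00 cm, ȳ = 43.85 cm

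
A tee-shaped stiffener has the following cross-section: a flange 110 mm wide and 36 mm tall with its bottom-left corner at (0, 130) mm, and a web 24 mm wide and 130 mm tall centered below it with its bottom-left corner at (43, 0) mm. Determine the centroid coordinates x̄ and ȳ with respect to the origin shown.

Part | A | x̄ᵢ | ȳᵢ | A·x̄ᵢ | A·ȳᵢ
web | 3120.00 | 55.00 | 65.00 | 171600.00 | 202800.00
flange | 3960.00 | 55.00 | 148.00 | 217800.00 | 586080.00
Σ | 7080.00 |  |  | 389400.00 | 788880.00
x̄ = 389400.00 / 7080.00 = 55.00 mm
ȳ = 788880.00 / 7080.00 = 111.42 mm

x̄ = 55.00 mm, ȳ = 111.42 mm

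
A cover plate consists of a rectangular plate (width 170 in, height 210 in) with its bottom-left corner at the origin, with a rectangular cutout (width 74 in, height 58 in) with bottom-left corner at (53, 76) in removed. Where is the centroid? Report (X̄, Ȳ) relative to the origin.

plate: A = 170 × 210 = 35700.00, centroid at (85.00, 105.00).
hole: A = −(74 × 58) = -4292.00, centroid at (90.00, 105.00).
ΣA = 31408.00 in²
ΣAX̄ = (35700.00)(85.00) + (-4292.00)(90.00) = 2648220.00 in³
ΣAȲ = (35700.00)(105.00) + (-4292.00)(105.00) = 3297840.00 in³
X̄ = 2648220.00 / 31408.00 = 84.32 in
Ȳ = 3297840.00 / 31408.00 = 105.00 in

X̄ = 84.32 in, Ȳ = 105.00 in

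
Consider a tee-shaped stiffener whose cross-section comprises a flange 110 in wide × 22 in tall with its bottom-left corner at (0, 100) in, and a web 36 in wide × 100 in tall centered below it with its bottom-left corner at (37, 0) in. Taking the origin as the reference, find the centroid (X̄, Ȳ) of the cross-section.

X̄ = 55.00 in, Ȳ = 74.52 in

web: A = 36 × 100 = 3600.00, centroid at (55.00, 50.00).
flange: A = 110 × 22 = 2420.00, centroid at (55.00, 111.00).
ΣA = 6020.00 in², ΣAX̄ = 331100.00 in³, ΣAȲ = 448620.00 in³.
X̄ = 331100.00/6020.00 = 55.00 in; Ȳ = 448620.00/6020.00 = 74.52 in.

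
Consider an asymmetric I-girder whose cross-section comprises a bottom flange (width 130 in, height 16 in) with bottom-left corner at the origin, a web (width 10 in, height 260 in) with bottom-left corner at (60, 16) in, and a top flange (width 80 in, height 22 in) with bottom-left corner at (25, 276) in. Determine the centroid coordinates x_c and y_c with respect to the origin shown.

x_c = 65.00 in, y_c = 139.96 in

Part | A | x̄ᵢ | ȳᵢ | A·x̄ᵢ | A·ȳᵢ
bottom flange | 2080.00 | 65.00 | 8.00 | 135200.00 | 16640.00
web | 2600.00 | 65.00 | 146.00 | 169000.00 | 379600.00
top flange | 1760.00 | 65.00 | 287.00 | 114400.00 | 505120.00
Σ | 6440.00 |  |  | 418600.00 | 901360.00
x_c = 418600.00 / 6440.00 = 65.00 in
y_c = 901360.00 / 6440.00 = 139.96 in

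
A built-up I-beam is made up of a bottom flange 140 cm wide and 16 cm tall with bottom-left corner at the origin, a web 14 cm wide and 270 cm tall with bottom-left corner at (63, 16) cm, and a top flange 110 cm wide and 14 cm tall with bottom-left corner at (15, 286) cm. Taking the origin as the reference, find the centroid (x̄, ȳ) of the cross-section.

bottom flange: A = 140 × 16 = 2240.00, centroid at (70.00, 8.00).
web: A = 14 × 270 = 3780.00, centroid at (70.00, 151.00).
top flange: A = 110 × 14 = 1540.00, centroid at (70.00, 293.00).
ΣA = 7560.00 cm²
ΣAx̄ = (2240.00)(70.00) + (3780.00)(70.00) + (1540.00)(70.00) = 529200.00 cm³
ΣAȳ = (2240.00)(8.00) + (3780.00)(151.00) + (1540.00)(293.00) = 1039920.00 cm³
x̄ = 529200.00 / 7560.00 = 70.00 cm
ȳ = 1039920.00 / 7560.00 = 137.56 cm

x̄ = 70.00 cm, ȳ = 137.56 cm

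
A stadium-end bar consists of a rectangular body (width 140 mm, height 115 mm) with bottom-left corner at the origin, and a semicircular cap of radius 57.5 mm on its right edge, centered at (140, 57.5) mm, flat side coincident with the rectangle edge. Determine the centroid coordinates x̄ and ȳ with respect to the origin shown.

rectangular body: A = 140 × 115 = 16100.00, centroid at (70.00, 57.50).
semicircular end: A = ½π·57.5² = 5193.45, centroid at (164.40, 57.50).
ΣA = 21293.45 mm², ΣAx̄ = 1980821.93 mm³, ΣAȳ = 1224373.11 mm³.
x̄ = 1980821.93/21293.45 = 93.02 mm; ȳ = 1224373.11/21293.45 = 57.50 mm.

x̄ = 93.02 mm, ȳ = 57.50 mm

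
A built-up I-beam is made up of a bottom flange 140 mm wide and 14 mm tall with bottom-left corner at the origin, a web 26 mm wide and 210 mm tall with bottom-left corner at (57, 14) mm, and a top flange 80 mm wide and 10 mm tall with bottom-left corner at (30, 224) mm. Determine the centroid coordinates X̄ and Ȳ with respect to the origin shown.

bottom flange: A = 140 × 14 = 1960.00, centroid at (70.00, 7.00).
web: A = 26 × 210 = 5460.00, centroid at (70.00, 119.00).
top flange: A = 80 × 10 = 800.00, centroid at (70.00, 229.00).
ΣA = 8220.00 mm²
ΣAX̄ = (1960.00)(70.00) + (5460.00)(70.00) + (800.00)(70.00) = 575400.00 mm³
ΣAȲ = (1960.00)(7.00) + (5460.00)(119.00) + (800.00)(229.00) = 846660.00 mm³
X̄ = 575400.00 / 8220.00 = 70.00 mm
Ȳ = 846660.00 / 8220.00 = 103.00 mm

X̄ = 70.00 mm, Ȳ = 103.00 mm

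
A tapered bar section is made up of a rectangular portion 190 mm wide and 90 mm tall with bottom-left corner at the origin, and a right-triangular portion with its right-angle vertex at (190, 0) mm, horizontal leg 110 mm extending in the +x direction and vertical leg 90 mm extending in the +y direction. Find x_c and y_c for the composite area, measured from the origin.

rectangular portion: A = 190 × 90 = 17100.00, centroid at (95.00, 45.00).
triangular portion: A = ½·110·90 = 4950.00, centroid at (226.67, 30.00).
ΣA = 22050.00 mm²
ΣAx_c = (17100.00)(95.00) + (4950.00)(226.67) = 2746500.00 mm³
ΣAy_c = (17100.00)(45.00) + (4950.00)(30.00) = 918000.00 mm³
x_c = 2746500.00 / 22050.00 = 124.56 mm
y_c = 918000.00 / 22050.00 = 41.63 mm

x_c = 124.56 mm, y_c = 41.63 mm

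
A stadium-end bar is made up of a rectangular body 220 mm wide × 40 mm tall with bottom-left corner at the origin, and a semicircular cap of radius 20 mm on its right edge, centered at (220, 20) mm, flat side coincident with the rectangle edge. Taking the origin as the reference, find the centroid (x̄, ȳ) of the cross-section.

Part | A | x̄ᵢ | ȳᵢ | A·x̄ᵢ | A·ȳᵢ
rectangular body | 8800.00 | 110.00 | 20.00 | 968000.00 | 176000.00
semicircular end | 628.32 | 228.49 | 20.00 | 143563.41 | 12566.37
Σ | 9428.32 |  |  | 1111563.41 | 188566.37
x̄ = 1111563.41 / 9428.32 = 117.90 mm
ȳ = 188566.37 / 9428.32 = 20.00 mm

x̄ = 117.90 mm, ȳ = 20.00 mm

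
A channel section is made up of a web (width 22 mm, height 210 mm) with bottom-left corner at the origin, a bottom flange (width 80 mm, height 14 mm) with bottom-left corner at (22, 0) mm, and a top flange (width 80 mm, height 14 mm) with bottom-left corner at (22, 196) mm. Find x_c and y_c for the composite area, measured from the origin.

Part | A | x̄ᵢ | ȳᵢ | A·x̄ᵢ | A·ȳᵢ
web | 4620.00 | 11.00 | 105.00 | 50820.00 | 485100.00
bottom flange | 1120.00 | 62.00 | 7.00 | 69440.00 | 7840.00
top flange | 1120.00 | 62.00 | 203.00 | 69440.00 | 227360.00
Σ | 6860.00 |  |  | 189700.00 | 720300.00
x_c = 189700.00 / 6860.00 = 27.65 mm
y_c = 720300.00 / 6860.00 = 105.00 mm

x_c = 27.65 mm, y_c = 105.00 mm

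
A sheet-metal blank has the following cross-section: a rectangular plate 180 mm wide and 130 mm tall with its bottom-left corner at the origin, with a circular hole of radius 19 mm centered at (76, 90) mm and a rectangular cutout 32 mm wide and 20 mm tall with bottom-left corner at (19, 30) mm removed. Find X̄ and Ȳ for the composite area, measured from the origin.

plate: A = 180 × 130 = 23400.00, centroid at (90.00, 65.00).
hole 1: A = −π·19² = -1134.11, centroid at (76.00, 90.00).
hole 2: A = −(32 × 20) = -640.00, centroid at (35.00, 40.00).
ΣA = 21625.89 mm², ΣAX̄ = 1997407.26 mm³, ΣAȲ = 1393329.65 mm³.
X̄ = 1997407.26/21625.89 = 92.36 mm; Ȳ = 1393329.65/21625.89 = 64.43 mm.

X̄ = 92.36 mm, Ȳ = 64.43 mm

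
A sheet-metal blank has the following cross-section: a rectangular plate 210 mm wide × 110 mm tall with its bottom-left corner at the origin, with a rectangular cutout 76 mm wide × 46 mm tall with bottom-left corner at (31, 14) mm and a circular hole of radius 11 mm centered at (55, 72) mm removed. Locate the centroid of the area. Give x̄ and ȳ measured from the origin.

Part | A | x̄ᵢ | ȳᵢ | A·x̄ᵢ | A·ȳᵢ
plate | 23100.00 | 105.00 | 55.00 | 2425500.00 | 1270500.00
hole 1 | -3496.00 | 69.00 | 37.00 | -241224.00 | -129352.00
hole 2 | -380.13 | 55.00 | 72.00 | -20907.30 | -27369.56
Σ | 19223.87 |  |  | 2163368.70 | 1113778.44
x̄ = 2163368.70 / 19223.87 = 112.54 mm
ȳ = 1113778.44 / 19223.87 = 57.94 mm

x̄ = 112.54 mm, ȳ = 57.94 mm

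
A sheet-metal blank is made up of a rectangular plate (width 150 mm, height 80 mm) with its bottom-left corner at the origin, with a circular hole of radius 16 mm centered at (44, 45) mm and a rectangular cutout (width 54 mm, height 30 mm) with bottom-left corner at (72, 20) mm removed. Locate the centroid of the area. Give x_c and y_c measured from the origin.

x_c = 73.54 mm, y_c = 40.43 mm

plate: A = 150 × 80 = 12000.00, centroid at (75.00, 40.00).
hole 1: A = −π·16² = -804.25, centroid at (44.00, 45.00).
hole 2: A = −(54 × 30) = -1620.00, centroid at (99.00, 35.00).
ΣA = 9575.75 mm²
ΣAx_c = (12000.00)(75.00) + (-804.25)(44.00) + (-1620.00)(99.00) = 704233.10 mm³
ΣAy_c = (12000.00)(40.00) + (-804.25)(45.00) + (-1620.00)(35.00) = 387108.85 mm³
x_c = 704233.10 / 9575.75 = 73.54 mm
y_c = 387108.85 / 9575.75 = 40.43 mm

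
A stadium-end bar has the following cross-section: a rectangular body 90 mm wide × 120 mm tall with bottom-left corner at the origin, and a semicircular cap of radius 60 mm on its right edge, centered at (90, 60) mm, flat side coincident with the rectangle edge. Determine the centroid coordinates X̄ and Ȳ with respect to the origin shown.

X̄ = 69.22 mm, Ȳ = 60.00 mm

rectangular body: A = 90 × 120 = 10800.00, centroid at (45.00, 60.00).
semicircular end: A = ½π·60² = 5654.87, centroid at (115.46, 60.00).
ΣA = 16454.87 mm², ΣAX̄ = 1138938.01 mm³, ΣAȲ = 987292.01 mm³.
X̄ = 1138938.01/16454.87 = 69.22 mm; Ȳ = 987292.01/16454.87 = 60.00 mm.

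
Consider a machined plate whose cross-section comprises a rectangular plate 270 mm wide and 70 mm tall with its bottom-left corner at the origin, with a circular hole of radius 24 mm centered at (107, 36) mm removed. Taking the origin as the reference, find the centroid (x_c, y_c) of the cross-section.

plate: A = 270 × 70 = 18900.00, centroid at (135.00, 35.00).
hole: A = −π·24² = -1809.56, centroid at (107.00, 36.00).
ΣA = 17090.44 mm², ΣAx_c = 2357877.36 mm³, ΣAy_c = 596355.93 mm³.
x_c = 2357877.36/17090.44 = 137.96 mm; y_c = 596355.93/17090.44 = 34.89 mm.

x_c = 137.96 mm, y_c = 34.89 mm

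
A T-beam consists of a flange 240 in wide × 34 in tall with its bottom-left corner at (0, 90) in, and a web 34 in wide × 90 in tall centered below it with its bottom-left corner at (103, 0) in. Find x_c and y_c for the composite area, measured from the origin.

x_c = 120.00 in, y_c = 90.09 in

web: A = 34 × 90 = 3060.00, centroid at (120.00, 45.00).
flange: A = 240 × 34 = 8160.00, centroid at (120.00, 107.00).
ΣA = 11220.00 in²
ΣAx_c = (3060.00)(120.00) + (8160.00)(120.00) = 1346400.00 in³
ΣAy_c = (3060.00)(45.00) + (8160.00)(107.00) = 1010820.00 in³
x_c = 1346400.00 / 11220.00 = 120.00 in
y_c = 1010820.00 / 11220.00 = 90.09 in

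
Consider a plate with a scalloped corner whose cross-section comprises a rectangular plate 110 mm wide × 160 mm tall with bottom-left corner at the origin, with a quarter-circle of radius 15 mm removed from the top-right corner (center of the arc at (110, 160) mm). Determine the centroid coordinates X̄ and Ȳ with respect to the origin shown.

plate: A = 110 × 160 = 17600.00, centroid at (55.00, 80.00).
removed quarter-circle: A = −¼π·15² = -176.71, centroid at (103.63, 153.63).
ΣA = 17423.29 mm²
ΣAX̄ = (17600.00)(55.00) + (-176.71)(103.63) = 949686.40 mm³
ΣAȲ = (17600.00)(80.00) + (-176.71)(153.63) = 1380850.67 mm³
X̄ = 949686.40 / 17423.29 = 54.51 mm
Ȳ = 1380850.67 / 17423.29 = 79.25 mm

X̄ = 54.51 mm, Ȳ = 79.25 mm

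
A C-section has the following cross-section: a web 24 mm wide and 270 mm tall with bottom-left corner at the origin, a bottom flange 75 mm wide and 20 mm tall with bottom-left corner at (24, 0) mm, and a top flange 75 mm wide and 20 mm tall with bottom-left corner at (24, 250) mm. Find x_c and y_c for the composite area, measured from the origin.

x_c = 27.66 mm, y_c = 135.00 mm

web: A = 24 × 270 = 6480.00, centroid at (12.00, 135.00).
bottom flange: A = 75 × 20 = 1500.00, centroid at (61.50, 10.00).
top flange: A = 75 × 20 = 1500.00, centroid at (61.50, 260.00).
ΣA = 9480.00 mm²
ΣAx_c = (6480.00)(12.00) + (1500.00)(61.50) + (1500.00)(61.50) = 262260.00 mm³
ΣAy_c = (6480.00)(135.00) + (1500.00)(10.00) + (1500.00)(260.00) = 1279800.00 mm³
x_c = 262260.00 / 9480.00 = 27.66 mm
y_c = 1279800.00 / 9480.00 = 135.00 mm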